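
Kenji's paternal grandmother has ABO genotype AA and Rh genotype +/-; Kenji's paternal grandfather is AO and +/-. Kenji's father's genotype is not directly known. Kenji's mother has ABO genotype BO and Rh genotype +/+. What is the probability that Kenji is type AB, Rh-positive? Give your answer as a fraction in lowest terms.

Kenji's father's ABO genotype from AA × AO: 1/2 AA, 1/2 AO.
Crossing each possibility with the mother BO and summing P(type AB): 1/2·1/2 + 1/2·1/4 = 3/8.
Similarly for Rh via the father's Rh distribution: P(Rh+) = 1.
Independent loci: 3/8 × 1 = 3/8.

3/8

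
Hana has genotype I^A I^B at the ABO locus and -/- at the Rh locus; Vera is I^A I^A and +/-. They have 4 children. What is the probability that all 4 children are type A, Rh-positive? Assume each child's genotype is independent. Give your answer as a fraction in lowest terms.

ABO cross I^A I^B × I^A I^A → 1/2 A, 1/2 AB.
Rh cross -/- × +/- → 1/2 Rh+, 1/2 Rh-; so P(type A, Rh-positive) = 1/2 × 1/2 = 1/4 per child.
All 4 independent: (1/4)^4 = 1/256.

1/256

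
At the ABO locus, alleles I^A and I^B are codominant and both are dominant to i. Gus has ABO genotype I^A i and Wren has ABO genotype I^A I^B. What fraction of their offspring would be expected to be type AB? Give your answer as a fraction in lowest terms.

1/4

ABO cross I^A i × I^A I^B → offspring phenotypes: 1/2 A, 1/4 B, 1/4 AB.
So P(type AB) = 1/4.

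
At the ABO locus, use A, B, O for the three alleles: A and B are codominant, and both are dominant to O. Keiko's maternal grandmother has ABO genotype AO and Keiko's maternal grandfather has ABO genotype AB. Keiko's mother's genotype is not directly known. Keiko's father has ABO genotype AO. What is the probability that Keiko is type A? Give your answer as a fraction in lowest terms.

Keiko's mother's ABO genotype from AO × AB: 1/4 AA, 1/4 AB, 1/4 AO, 1/4 BO.
Crossing each possibility with the father AO and summing P(type A): 1/4·1 + 1/4·1/2 + 1/4·3/4 + 1/4·1/4 = 5/8.

5/8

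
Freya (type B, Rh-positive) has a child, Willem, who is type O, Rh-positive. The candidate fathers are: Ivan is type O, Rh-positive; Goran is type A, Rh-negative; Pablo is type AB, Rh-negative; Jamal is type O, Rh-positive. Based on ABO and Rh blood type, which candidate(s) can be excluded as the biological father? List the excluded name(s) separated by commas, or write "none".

Pablo

A candidate is excluded only if no genotype consistent with his phenotype could produce a type O, Rh-positive child with a type B, Rh-positive mother.
Pablo (type AB, Rh-): no genotype consistent with that phenotype can produce a type-O Rh+ child with a type-B mother.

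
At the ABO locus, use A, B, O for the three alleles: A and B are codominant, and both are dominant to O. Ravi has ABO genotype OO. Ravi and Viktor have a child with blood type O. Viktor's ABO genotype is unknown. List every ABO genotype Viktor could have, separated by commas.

AO, BO, OO

For each candidate genotype of Viktor, check whether crossing it with OO can produce every observed child phenotype.
  AA → possible child types {A} ✗
  AB → possible child types {A, B} ✗
  AO → possible child types {O, A} ✓
  BB → possible child types {B} ✗
  BO → possible child types {O, B} ✓
  OO → possible child types {O} ✓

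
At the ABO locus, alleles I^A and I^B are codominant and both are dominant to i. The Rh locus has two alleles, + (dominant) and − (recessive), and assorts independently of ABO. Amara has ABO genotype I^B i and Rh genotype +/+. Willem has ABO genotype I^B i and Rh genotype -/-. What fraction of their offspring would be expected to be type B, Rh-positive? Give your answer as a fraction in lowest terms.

ABO cross I^B i × I^B i → offspring phenotypes: 1/4 O, 3/4 B.
Rh cross +/+ × -/- → 1 Rh+.
Independent loci: P(type B, Rh-positive) = 3/4 × 1 = 3/4.

3/4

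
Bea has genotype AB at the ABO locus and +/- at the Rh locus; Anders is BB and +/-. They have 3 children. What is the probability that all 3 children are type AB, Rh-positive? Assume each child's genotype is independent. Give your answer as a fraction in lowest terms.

ABO cross AB × BB → 1/2 B, 1/2 AB.
Rh cross +/- × +/- → 3/4 Rh+, 1/4 Rh-; so P(type AB, Rh-positive) = 1/2 × 3/4 = 3/8 per child.
All 3 independent: (3/8)^3 = 27/512.

27/512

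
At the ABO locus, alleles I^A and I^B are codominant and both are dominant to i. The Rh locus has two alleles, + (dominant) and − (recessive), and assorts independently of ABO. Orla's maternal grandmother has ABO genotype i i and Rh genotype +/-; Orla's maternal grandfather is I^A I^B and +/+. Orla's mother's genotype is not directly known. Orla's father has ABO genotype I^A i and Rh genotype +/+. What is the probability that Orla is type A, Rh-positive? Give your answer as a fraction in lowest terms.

Orla's mother's ABO genotype from i i × I^A I^B: 1/2 I^A i, 1/2 I^B i.
Crossing each possibility with the father I^A i and summing P(type A): 1/2·3/4 + 1/2·1/4 = 1/2.
Similarly for Rh via the mother's Rh distribution: P(Rh+) = 1.
Independent loci: 1/2 × 1 = 1/2.

1/2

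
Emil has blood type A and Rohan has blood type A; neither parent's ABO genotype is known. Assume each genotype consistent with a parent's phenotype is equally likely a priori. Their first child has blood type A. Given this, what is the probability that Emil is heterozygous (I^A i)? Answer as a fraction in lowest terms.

7/15

Possible genotypes: Emil ∈ {I^A I^A, I^A i}; Rohan ∈ {I^A I^A, I^A i}.
Weight each parental genotype pair by prior × P(type-A child):
  I^A I^A × I^A I^A: posterior weight 4/15.
  I^A I^A × I^A i: posterior weight 4/15.
  I^A i × I^A I^A: posterior weight 4/15.
  I^A i × I^A i: posterior weight 1/5.
Sum the posterior weight over pairs where Emil is I^A i: 7/15.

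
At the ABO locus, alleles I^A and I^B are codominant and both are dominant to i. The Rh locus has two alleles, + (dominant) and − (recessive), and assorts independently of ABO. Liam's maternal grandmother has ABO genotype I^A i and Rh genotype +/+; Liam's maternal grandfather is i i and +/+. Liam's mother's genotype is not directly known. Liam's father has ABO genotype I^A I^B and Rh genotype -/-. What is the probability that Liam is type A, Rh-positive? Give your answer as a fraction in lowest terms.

Liam's mother's ABO genotype from I^A i × i i: 1/2 I^A i, 1/2 i i.
Crossing each possibility with the father I^A I^B and summing P(type A): 1/2·1/2 + 1/2·1/2 = 1/2.
Similarly for Rh via the mother's Rh distribution: P(Rh+) = 1.
Independent loci: 1/2 × 1 = 1/2.

1/2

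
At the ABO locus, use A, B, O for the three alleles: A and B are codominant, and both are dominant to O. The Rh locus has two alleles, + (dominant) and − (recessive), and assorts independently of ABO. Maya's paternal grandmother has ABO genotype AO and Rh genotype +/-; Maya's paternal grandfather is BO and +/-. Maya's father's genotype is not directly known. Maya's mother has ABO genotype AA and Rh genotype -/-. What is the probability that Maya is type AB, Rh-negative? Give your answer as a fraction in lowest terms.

1/8

Maya's father's ABO genotype from AO × BO: 1/4 AB, 1/4 AO, 1/4 BO, 1/4 OO.
Crossing each possibility with the mother AA and summing P(type AB): 1/4·1/2 + 1/4·0 + 1/4·1/2 + 1/4·0 = 1/4.
Similarly for Rh via the father's Rh distribution: P(Rh-) = 1/2.
Independent loci: 1/4 × 1/2 = 1/8.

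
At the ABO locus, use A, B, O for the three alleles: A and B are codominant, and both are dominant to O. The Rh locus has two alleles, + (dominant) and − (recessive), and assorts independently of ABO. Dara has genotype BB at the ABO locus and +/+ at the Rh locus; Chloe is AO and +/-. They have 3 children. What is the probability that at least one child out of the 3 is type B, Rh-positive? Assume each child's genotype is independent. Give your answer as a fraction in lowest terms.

7/8

ABO cross BB × AO → 1/2 B, 1/2 AB.
Rh cross +/+ × +/- → 1 Rh+; so P(type B, Rh-positive) = 1/2 × 1 = 1/2 per child.
P(none) = (1/2)^3 = 1/8; P(at least one) = 1 − 1/8 = 7/8.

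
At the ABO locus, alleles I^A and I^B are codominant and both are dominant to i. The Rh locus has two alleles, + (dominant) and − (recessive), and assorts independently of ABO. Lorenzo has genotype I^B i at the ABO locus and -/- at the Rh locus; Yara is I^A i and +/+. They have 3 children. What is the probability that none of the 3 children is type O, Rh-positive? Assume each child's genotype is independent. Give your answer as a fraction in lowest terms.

27/64

ABO cross I^B i × I^A i → 1/4 O, 1/4 A, 1/4 B, 1/4 AB.
Rh cross -/- × +/+ → 1 Rh+; so P(type O, Rh-positive) = 1/4 × 1 = 1/4 per child.
P(not type O, Rh-positive) = 3/4 for one child; (3/4)^3 = 27/64.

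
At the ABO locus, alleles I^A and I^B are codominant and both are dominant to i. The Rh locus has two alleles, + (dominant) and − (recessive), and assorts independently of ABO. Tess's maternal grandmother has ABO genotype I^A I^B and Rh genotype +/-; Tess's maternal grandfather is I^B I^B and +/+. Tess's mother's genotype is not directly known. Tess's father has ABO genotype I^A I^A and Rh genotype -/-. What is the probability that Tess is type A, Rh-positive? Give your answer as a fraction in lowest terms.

3/16

Tess's mother's ABO genotype from I^A I^B × I^B I^B: 1/2 I^A I^B, 1/2 I^B I^B.
Crossing each possibility with the father I^A I^A and summing P(type A): 1/2·1/2 + 1/2·0 = 1/4.
Similarly for Rh via the mother's Rh distribution: P(Rh+) = 3/4.
Independent loci: 1/4 × 3/4 = 3/16.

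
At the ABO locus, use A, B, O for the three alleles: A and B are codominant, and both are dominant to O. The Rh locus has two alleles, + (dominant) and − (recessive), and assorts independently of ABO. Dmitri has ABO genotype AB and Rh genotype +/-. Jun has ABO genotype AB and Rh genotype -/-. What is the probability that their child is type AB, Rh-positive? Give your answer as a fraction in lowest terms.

1/4

ABO cross AB × AB → offspring phenotypes: 1/4 A, 1/4 B, 1/2 AB.
Rh cross +/- × -/- → 1/2 Rh+, 1/2 Rh-.
Independent loci: P(type AB, Rh-positive) = 1/2 × 1/2 = 1/4.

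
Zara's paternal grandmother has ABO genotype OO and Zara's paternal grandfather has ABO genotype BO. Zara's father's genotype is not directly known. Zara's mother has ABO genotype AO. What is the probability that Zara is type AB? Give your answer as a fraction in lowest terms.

Zara's father's ABO genotype from OO × BO: 1/2 BO, 1/2 OO.
Crossing each possibility with the mother AO and summing P(type AB): 1/2·1/4 + 1/2·0 = 1/8.

1/8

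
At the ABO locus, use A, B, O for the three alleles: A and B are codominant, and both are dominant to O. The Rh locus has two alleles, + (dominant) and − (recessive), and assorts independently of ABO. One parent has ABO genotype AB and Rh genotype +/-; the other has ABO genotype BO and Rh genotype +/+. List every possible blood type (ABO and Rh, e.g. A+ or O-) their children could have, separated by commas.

A+, B+, AB+

Gametes from AB × BO give offspring ABO genotypes AB, AO, BB, BO, i.e. phenotypes A, B, AB.
Rh cross +/- × +/+ → phenotypes Rh+.
Combining independently: A+, B+, AB+.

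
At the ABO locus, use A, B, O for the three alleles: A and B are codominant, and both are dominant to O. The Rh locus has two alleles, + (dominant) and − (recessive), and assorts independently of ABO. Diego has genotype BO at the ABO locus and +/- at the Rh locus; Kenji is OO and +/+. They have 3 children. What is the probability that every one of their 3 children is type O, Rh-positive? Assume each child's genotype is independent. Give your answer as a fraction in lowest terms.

ABO cross BO × OO → 1/2 O, 1/2 B.
Rh cross +/- × +/+ → 1 Rh+; so P(type O, Rh-positive) = 1/2 × 1 = 1/2 per child.
All 3 independent: (1/2)^3 = 1/8.

1/8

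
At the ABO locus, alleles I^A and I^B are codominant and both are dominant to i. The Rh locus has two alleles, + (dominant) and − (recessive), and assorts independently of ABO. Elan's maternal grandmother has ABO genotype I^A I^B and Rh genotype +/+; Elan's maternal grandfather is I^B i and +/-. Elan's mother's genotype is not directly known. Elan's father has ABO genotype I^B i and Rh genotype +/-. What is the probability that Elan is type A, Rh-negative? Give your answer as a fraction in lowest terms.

1/64

Elan's mother's ABO genotype from I^A I^B × I^B i: 1/4 I^A I^B, 1/4 I^A i, 1/4 I^B I^B, 1/4 I^B i.
Crossing each possibility with the father I^B i and summing P(type A): 1/4·1/4 + 1/4·1/4 + 1/4·0 + 1/4·0 = 1/8.
Similarly for Rh via the mother's Rh distribution: P(Rh-) = 1/8.
Independent loci: 1/8 × 1/8 = 1/64.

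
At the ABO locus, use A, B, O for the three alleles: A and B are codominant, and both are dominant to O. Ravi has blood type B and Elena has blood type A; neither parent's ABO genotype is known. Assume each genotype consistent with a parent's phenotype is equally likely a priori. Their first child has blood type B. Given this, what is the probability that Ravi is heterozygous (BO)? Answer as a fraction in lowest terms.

Possible genotypes: Ravi ∈ {BB, BO}; Elena ∈ {AA, AO}.
Weight each parental genotype pair by prior × P(type-B child):
  BB × AO: posterior weight 2/3.
  BO × AO: posterior weight 1/3.
Sum the posterior weight over pairs where Ravi is BO: 1/3.

1/3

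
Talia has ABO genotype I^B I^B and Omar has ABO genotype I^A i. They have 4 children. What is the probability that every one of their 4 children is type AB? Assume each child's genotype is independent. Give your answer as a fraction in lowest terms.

ABO cross I^B I^B × I^A i → 1/2 B, 1/2 AB.
So P(type AB) = 1/2 per child.
All 4 independent: (1/2)^4 = 1/16.

1/16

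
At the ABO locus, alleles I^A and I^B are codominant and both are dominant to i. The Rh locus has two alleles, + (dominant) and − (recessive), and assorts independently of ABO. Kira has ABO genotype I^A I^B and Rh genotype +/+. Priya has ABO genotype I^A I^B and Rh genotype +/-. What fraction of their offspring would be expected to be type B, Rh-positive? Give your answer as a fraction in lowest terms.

ABO cross I^A I^B × I^A I^B → offspring phenotypes: 1/4 A, 1/4 B, 1/2 AB.
Rh cross +/+ × +/- → 1 Rh+.
Independent loci: P(type B, Rh-positive) = 1/4 × 1 = 1/4.

1/4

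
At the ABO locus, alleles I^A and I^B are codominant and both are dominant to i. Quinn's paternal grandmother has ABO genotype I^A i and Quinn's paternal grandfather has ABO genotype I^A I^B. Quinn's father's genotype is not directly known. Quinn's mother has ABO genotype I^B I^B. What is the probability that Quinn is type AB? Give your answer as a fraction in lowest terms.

1/2

Quinn's father's ABO genotype from I^A i × I^A I^B: 1/4 I^A I^A, 1/4 I^A I^B, 1/4 I^A i, 1/4 I^B i.
Crossing each possibility with the mother I^B I^B and summing P(type AB): 1/4·1 + 1/4·1/2 + 1/4·1/2 + 1/4·0 = 1/2.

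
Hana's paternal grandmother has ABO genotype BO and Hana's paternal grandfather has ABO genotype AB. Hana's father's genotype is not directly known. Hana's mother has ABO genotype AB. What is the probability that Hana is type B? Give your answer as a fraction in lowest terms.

Hana's father's ABO genotype from BO × AB: 1/4 AB, 1/4 AO, 1/4 BB, 1/4 BO.
Crossing each possibility with the mother AB and summing P(type B): 1/4·1/4 + 1/4·1/4 + 1/4·1/2 + 1/4·1/2 = 3/8.

3/8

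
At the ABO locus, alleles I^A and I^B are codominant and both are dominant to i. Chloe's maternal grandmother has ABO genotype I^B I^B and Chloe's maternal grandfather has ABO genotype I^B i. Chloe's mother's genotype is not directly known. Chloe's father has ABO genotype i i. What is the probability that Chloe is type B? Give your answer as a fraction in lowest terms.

3/4

Chloe's mother's ABO genotype from I^B I^B × I^B i: 1/2 I^B I^B, 1/2 I^B i.
Crossing each possibility with the father i i and summing P(type B): 1/2·1 + 1/2·1/2 = 3/4.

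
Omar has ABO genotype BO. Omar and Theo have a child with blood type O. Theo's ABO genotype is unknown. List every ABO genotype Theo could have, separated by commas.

AO, BO, OO

For each candidate genotype of Theo, check whether crossing it with BO can produce every observed child phenotype.
  AA → possible child types {A, AB} ✗
  AB → possible child types {A, B, AB} ✗
  AO → possible child types {O, A, B, AB} ✓
  BB → possible child types {B} ✗
  BO → possible child types {O, B} ✓
  OO → possible child types {O, B} ✓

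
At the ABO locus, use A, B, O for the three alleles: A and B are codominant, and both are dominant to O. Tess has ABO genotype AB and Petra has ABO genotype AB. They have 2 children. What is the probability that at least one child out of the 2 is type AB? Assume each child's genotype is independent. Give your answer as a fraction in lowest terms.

3/4

ABO cross AB × AB → 1/4 A, 1/4 B, 1/2 AB.
So P(type AB) = 1/2 per child.
P(none) = (1/2)^2 = 1/4; P(at least one) = 1 − 1/4 = 3/4.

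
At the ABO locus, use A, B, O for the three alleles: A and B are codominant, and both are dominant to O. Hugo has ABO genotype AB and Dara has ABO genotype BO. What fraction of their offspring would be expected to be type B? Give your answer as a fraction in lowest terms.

1/2

ABO cross AB × BO → offspring phenotypes: 1/4 A, 1/2 B, 1/4 AB.
So P(type B) = 1/2.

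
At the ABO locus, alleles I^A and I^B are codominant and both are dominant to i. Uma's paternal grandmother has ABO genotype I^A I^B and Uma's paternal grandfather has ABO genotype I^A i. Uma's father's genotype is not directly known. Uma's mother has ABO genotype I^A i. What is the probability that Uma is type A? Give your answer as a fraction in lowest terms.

Uma's father's ABO genotype from I^A I^B × I^A i: 1/4 I^A I^A, 1/4 I^A I^B, 1/4 I^A i, 1/4 I^B i.
Crossing each possibility with the mother I^A i and summing P(type A): 1/4·1 + 1/4·1/2 + 1/4·3/4 + 1/4·1/4 = 5/8.

5/8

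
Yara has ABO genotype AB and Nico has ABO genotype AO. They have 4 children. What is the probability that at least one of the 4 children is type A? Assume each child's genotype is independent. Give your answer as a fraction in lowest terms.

15/16

ABO cross AB × AO → 1/2 A, 1/4 B, 1/4 AB.
So P(type A) = 1/2 per child.
P(none) = (1/2)^4 = 1/16; P(at least one) = 1 − 1/16 = 15/16.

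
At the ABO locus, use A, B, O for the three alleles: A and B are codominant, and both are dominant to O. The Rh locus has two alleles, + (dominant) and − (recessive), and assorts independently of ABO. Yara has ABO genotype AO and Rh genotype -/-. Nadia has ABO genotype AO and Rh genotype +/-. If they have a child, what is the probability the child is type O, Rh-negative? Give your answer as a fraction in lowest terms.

ABO cross AO × AO → offspring phenotypes: 1/4 O, 3/4 A.
Rh cross -/- × +/- → 1/2 Rh+, 1/2 Rh-.
Independent loci: P(type O, Rh-negative) = 1/4 × 1/2 = 1/8.

1/8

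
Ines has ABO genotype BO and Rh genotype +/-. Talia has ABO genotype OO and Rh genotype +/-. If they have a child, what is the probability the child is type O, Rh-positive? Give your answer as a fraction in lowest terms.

3/8

ABO cross BO × OO → offspring phenotypes: 1/2 O, 1/2 B.
Rh cross +/- × +/- → 3/4 Rh+, 1/4 Rh-.
Independent loci: P(type O, Rh-positive) = 1/2 × 3/4 = 3/8.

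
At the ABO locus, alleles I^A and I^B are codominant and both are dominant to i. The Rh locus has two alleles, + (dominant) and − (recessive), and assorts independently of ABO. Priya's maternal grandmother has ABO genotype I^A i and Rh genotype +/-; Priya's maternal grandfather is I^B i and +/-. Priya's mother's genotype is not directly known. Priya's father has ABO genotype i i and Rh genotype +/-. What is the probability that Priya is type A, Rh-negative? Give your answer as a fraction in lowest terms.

1/16

Priya's mother's ABO genotype from I^A i × I^B i: 1/4 I^A I^B, 1/4 I^A i, 1/4 I^B i, 1/4 i i.
Crossing each possibility with the father i i and summing P(type A): 1/4·1/2 + 1/4·1/2 + 1/4·0 + 1/4·0 = 1/4.
Similarly for Rh via the mother's Rh distribution: P(Rh-) = 1/4.
Independent loci: 1/4 × 1/4 = 1/16.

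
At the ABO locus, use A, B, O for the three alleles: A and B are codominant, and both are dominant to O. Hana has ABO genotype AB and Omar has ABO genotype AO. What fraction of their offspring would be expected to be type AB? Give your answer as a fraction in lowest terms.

1/4

ABO cross AB × AO → offspring phenotypes: 1/2 A, 1/4 B, 1/4 AB.
So P(type AB) = 1/4.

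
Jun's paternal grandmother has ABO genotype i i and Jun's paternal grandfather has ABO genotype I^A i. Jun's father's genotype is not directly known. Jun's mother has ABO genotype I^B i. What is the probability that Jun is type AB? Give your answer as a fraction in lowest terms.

Jun's father's ABO genotype from i i × I^A i: 1/2 I^A i, 1/2 i i.
Crossing each possibility with the mother I^B i and summing P(type AB): 1/2·1/4 + 1/2·0 = 1/8.

1/8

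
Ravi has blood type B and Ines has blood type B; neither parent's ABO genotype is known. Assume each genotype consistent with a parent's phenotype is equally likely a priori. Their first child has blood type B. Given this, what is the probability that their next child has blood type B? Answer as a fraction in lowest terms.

19/20

Possible genotypes: Ravi ∈ {BB, BO}; Ines ∈ {BB, BO}.
Weight each parental genotype pair by prior × P(type-B child):
  BB × BB: posterior weight 4/15; P(next child type B) = 1.
  BB × BO: posterior weight 4/15; P(next child type B) = 1.
  BO × BB: posterior weight 4/15; P(next child type B) = 1.
  BO × BO: posterior weight 1/5; P(next child type B) = 3/4.
Weighted sum = 19/20.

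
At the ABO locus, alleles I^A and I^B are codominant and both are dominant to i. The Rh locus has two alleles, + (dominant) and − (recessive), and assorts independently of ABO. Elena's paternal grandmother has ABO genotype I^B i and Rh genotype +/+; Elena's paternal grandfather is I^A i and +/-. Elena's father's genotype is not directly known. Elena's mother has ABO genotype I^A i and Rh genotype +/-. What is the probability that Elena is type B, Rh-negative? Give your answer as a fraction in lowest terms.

Elena's father's ABO genotype from I^B i × I^A i: 1/4 I^A I^B, 1/4 I^A i, 1/4 I^B i, 1/4 i i.
Crossing each possibility with the mother I^A i and summing P(type B): 1/4·1/4 + 1/4·0 + 1/4·1/4 + 1/4·0 = 1/8.
Similarly for Rh via the father's Rh distribution: P(Rh-) = 1/8.
Independent loci: 1/8 × 1/8 = 1/64.

1/64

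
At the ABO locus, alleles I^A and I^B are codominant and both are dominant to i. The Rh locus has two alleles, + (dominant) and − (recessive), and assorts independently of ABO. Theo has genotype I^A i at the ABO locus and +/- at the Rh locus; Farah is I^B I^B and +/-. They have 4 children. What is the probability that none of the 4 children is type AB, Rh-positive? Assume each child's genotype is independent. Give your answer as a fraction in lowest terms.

625/4096

ABO cross I^A i × I^B I^B → 1/2 B, 1/2 AB.
Rh cross +/- × +/- → 3/4 Rh+, 1/4 Rh-; so P(type AB, Rh-positive) = 1/2 × 3/4 = 3/8 per child.
P(not type AB, Rh-positive) = 5/8 for one child; (5/8)^4 = 625/4096.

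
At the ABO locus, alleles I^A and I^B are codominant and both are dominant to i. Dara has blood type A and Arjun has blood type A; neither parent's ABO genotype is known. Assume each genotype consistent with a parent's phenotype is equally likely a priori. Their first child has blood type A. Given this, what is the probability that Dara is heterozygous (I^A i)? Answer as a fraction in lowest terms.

7/15

Possible genotypes: Dara ∈ {I^A I^A, I^A i}; Arjun ∈ {I^A I^A, I^A i}.
Weight each parental genotype pair by prior × P(type-A child):
  I^A I^A × I^A I^A: posterior weight 4/15.
  I^A I^A × I^A i: posterior weight 4/15.
  I^A i × I^A I^A: posterior weight 4/15.
  I^A i × I^A i: posterior weight 1/5.
Sum the posterior weight over pairs where Dara is I^A i: 7/15.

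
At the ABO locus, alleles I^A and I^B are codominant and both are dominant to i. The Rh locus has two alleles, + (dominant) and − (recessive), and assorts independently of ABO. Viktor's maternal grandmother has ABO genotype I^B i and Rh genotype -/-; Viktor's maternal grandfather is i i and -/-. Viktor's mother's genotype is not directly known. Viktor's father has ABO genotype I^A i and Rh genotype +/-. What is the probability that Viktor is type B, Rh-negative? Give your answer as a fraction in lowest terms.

1/16

Viktor's mother's ABO genotype from I^B i × i i: 1/2 I^B i, 1/2 i i.
Crossing each possibility with the father I^A i and summing P(type B): 1/2·1/4 + 1/2·0 = 1/8.
Similarly for Rh via the mother's Rh distribution: P(Rh-) = 1/2.
Independent loci: 1/8 × 1/2 = 1/16.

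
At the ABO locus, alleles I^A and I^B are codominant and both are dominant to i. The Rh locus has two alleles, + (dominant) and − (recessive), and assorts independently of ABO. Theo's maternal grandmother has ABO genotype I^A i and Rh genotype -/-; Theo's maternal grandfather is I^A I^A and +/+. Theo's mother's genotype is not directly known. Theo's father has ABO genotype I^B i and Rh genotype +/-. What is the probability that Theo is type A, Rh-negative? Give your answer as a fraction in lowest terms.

3/32

Theo's mother's ABO genotype from I^A i × I^A I^A: 1/2 I^A I^A, 1/2 I^A i.
Crossing each possibility with the father I^B i and summing P(type A): 1/2·1/2 + 1/2·1/4 = 3/8.
Similarly for Rh via the mother's Rh distribution: P(Rh-) = 1/4.
Independent loci: 3/8 × 1/4 = 3/32.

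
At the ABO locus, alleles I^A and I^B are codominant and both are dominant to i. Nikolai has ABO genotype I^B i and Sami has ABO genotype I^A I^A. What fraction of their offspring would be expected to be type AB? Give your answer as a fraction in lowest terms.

1/2

ABO cross I^B i × I^A I^A → offspring phenotypes: 1/2 A, 1/2 AB.
So P(type AB) = 1/2.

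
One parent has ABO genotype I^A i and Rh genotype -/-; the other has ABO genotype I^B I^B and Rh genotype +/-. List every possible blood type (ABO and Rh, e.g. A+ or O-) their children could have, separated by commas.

Gametes from I^A i × I^B I^B give offspring ABO genotypes I^A I^B, I^B i, i.e. phenotypes B, AB.
Rh cross -/- × +/- → phenotypes Rh+, Rh-.
Combining independently: B+, B-, AB+, AB-.

B+, B-, AB+, AB-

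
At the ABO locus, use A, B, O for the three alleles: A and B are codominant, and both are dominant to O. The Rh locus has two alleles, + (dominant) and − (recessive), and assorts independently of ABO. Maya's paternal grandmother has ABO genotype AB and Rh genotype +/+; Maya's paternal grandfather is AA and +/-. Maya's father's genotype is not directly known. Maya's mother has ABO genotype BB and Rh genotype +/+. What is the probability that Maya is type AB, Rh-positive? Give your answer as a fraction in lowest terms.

Maya's father's ABO genotype from AB × AA: 1/2 AA, 1/2 AB.
Crossing each possibility with the mother BB and summing P(type AB): 1/2·1 + 1/2·1/2 = 3/4.
Similarly for Rh via the father's Rh distribution: P(Rh+) = 1.
Independent loci: 3/4 × 1 = 3/4.

3/4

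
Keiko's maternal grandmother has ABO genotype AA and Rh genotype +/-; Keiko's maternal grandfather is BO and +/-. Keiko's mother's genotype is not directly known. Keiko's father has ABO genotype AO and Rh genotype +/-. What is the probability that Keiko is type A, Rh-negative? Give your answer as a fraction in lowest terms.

Keiko's mother's ABO genotype from AA × BO: 1/2 AB, 1/2 AO.
Crossing each possibility with the father AO and summing P(type A): 1/2·1/2 + 1/2·3/4 = 5/8.
Similarly for Rh via the mother's Rh distribution: P(Rh-) = 1/4.
Independent loci: 5/8 × 1/4 = 5/32.

5/32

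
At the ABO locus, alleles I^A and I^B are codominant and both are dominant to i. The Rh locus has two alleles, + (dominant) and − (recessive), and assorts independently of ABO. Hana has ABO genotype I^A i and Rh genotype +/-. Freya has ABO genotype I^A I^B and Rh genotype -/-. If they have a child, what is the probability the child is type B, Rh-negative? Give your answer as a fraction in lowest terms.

ABO cross I^A i × I^A I^B → offspring phenotypes: 1/2 A, 1/4 B, 1/4 AB.
Rh cross +/- × -/- → 1/2 Rh+, 1/2 Rh-.
Independent loci: P(type B, Rh-negative) = 1/4 × 1/2 = 1/8.

1/8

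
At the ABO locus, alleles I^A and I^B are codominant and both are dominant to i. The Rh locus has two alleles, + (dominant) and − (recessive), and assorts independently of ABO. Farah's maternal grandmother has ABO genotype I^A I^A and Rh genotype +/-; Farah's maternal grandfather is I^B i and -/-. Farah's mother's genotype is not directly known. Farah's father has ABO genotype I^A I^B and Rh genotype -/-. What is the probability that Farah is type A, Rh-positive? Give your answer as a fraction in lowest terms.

3/32

Farah's mother's ABO genotype from I^A I^A × I^B i: 1/2 I^A I^B, 1/2 I^A i.
Crossing each possibility with the father I^A I^B and summing P(type A): 1/2·1/4 + 1/2·1/2 = 3/8.
Similarly for Rh via the mother's Rh distribution: P(Rh+) = 1/4.
Independent loci: 3/8 × 1/4 = 3/32.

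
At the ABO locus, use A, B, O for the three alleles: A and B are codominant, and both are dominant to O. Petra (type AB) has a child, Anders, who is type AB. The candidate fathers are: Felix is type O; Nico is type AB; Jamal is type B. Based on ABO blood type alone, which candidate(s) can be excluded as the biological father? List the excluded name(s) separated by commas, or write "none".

Felix

A candidate is excluded only if no genotype consistent with his phenotype could produce a type AB child with a type AB mother.
Felix (type O): no genotype consistent with that phenotype can produce a type-AB child with a type-AB mother.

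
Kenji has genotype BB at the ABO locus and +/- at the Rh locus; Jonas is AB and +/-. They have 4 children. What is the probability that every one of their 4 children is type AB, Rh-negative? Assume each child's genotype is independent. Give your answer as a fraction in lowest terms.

ABO cross BB × AB → 1/2 B, 1/2 AB.
Rh cross +/- × +/- → 3/4 Rh+, 1/4 Rh-; so P(type AB, Rh-negative) = 1/2 × 1/4 = 1/8 per child.
All 4 independent: (1/8)^4 = 1/4096.

1/4096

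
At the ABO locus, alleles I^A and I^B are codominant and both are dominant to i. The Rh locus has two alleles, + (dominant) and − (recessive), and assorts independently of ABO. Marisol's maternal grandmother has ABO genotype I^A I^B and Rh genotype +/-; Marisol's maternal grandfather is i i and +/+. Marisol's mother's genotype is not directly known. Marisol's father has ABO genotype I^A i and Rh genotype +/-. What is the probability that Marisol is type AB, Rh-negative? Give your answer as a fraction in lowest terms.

1/64

Marisol's mother's ABO genotype from I^A I^B × i i: 1/2 I^A i, 1/2 I^B i.
Crossing each possibility with the father I^A i and summing P(type AB): 1/2·0 + 1/2·1/4 = 1/8.
Similarly for Rh via the mother's Rh distribution: P(Rh-) = 1/8.
Independent loci: 1/8 × 1/8 = 1/64.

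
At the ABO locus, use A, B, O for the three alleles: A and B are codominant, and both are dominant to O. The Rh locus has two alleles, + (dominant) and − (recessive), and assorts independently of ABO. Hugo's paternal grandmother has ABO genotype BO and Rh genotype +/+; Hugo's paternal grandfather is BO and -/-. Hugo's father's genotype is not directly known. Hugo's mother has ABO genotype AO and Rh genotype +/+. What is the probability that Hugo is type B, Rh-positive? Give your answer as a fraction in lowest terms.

1/4

Hugo's father's ABO genotype from BO × BO: 1/4 BB, 1/2 BO, 1/4 OO.
Crossing each possibility with the mother AO and summing P(type B): 1/4·1/2 + 1/2·1/4 + 1/4·0 = 1/4.
Similarly for Rh via the father's Rh distribution: P(Rh+) = 1.
Independent loci: 1/4 × 1 = 1/4.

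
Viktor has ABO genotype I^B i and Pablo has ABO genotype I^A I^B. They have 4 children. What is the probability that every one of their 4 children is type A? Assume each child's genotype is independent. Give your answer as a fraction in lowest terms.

1/256

ABO cross I^B i × I^A I^B → 1/4 A, 1/2 B, 1/4 AB.
So P(type A) = 1/4 per child.
All 4 independent: (1/4)^4 = 1/256.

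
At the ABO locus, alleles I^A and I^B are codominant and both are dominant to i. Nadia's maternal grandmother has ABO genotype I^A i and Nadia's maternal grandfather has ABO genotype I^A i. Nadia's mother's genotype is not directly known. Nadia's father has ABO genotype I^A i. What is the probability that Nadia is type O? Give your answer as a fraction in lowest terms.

Nadia's mother's ABO genotype from I^A i × I^A i: 1/4 I^A I^A, 1/2 I^A i, 1/4 i i.
Crossing each possibility with the father I^A i and summing P(type O): 1/4·0 + 1/2·1/4 + 1/4·1/2 = 1/4.

1/4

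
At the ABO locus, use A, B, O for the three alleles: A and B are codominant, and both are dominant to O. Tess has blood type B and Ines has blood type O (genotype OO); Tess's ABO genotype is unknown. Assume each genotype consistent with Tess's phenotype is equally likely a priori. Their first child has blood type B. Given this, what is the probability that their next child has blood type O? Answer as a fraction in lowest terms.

1/6

Possible genotypes: Tess ∈ {BB, BO}; Ines ∈ {OO}.
Weight each parental genotype pair by prior × P(type-B child):
  BB × OO: posterior weight 2/3; P(next child type O) = 0.
  BO × OO: posterior weight 1/3; P(next child type O) = 1/2.
Weighted sum = 1/6.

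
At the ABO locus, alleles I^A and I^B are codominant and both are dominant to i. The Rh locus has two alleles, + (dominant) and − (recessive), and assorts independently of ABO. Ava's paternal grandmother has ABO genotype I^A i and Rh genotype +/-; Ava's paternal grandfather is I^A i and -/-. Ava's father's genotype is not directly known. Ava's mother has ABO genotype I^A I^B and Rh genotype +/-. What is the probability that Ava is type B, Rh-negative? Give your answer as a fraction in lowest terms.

Ava's father's ABO genotype from I^A i × I^A i: 1/4 I^A I^A, 1/2 I^A i, 1/4 i i.
Crossing each possibility with the mother I^A I^B and summing P(type B): 1/4·0 + 1/2·1/4 + 1/4·1/2 = 1/4.
Similarly for Rh via the father's Rh distribution: P(Rh-) = 3/8.
Independent loci: 1/4 × 3/8 = 3/32.

3/32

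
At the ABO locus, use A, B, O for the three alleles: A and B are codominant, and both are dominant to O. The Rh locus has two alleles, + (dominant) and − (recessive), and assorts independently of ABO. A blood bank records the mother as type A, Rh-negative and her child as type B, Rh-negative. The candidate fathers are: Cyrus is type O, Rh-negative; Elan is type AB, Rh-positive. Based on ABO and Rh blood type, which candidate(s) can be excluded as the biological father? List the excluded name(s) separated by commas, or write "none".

Cyrus

A candidate is excluded only if no genotype consistent with his phenotype could produce a type B, Rh-negative child with a type A, Rh-negative mother.
Cyrus (type O, Rh-): no genotype consistent with that phenotype can produce a type-B Rh- child with a type-A mother.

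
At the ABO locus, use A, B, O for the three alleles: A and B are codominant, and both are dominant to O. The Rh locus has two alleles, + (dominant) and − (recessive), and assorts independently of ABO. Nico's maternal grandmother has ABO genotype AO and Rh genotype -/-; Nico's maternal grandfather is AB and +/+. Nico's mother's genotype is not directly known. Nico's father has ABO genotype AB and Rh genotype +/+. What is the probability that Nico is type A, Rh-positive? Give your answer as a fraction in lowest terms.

3/8

Nico's mother's ABO genotype from AO × AB: 1/4 AA, 1/4 AB, 1/4 AO, 1/4 BO.
Crossing each possibility with the father AB and summing P(type A): 1/4·1/2 + 1/4·1/4 + 1/4·1/2 + 1/4·1/4 = 3/8.
Similarly for Rh via the mother's Rh distribution: P(Rh+) = 1.
Independent loci: 3/8 × 1 = 3/8.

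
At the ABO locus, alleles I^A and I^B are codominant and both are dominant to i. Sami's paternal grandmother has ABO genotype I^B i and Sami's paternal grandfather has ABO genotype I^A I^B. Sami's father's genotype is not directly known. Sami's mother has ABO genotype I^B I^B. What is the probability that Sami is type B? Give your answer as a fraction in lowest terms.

Sami's father's ABO genotype from I^B i × I^A I^B: 1/4 I^A I^B, 1/4 I^A i, 1/4 I^B I^B, 1/4 I^B i.
Crossing each possibility with the mother I^B I^B and summing P(type B): 1/4·1/2 + 1/4·1/2 + 1/4·1 + 1/4·1 = 3/4.

3/4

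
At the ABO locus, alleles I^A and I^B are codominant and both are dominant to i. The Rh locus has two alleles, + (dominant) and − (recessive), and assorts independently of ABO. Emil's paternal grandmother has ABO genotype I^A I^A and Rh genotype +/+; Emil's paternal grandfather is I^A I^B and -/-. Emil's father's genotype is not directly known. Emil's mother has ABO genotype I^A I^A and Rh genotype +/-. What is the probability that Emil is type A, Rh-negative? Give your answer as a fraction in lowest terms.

Emil's father's ABO genotype from I^A I^A × I^A I^B: 1/2 I^A I^A, 1/2 I^A I^B.
Crossing each possibility with the mother I^A I^A and summing P(type A): 1/2·1 + 1/2·1/2 = 3/4.
Similarly for Rh via the father's Rh distribution: P(Rh-) = 1/4.
Independent loci: 3/4 × 1/4 = 3/16.

3/16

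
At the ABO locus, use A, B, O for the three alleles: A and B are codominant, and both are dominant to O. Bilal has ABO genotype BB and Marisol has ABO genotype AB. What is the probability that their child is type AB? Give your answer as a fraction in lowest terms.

1/2

ABO cross BB × AB → offspring phenotypes: 1/2 B, 1/2 AB.
So P(type AB) = 1/2.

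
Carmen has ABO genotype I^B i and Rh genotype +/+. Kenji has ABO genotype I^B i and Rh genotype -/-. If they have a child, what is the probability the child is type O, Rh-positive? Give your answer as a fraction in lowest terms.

1/4

ABO cross I^B i × I^B i → offspring phenotypes: 1/4 O, 3/4 B.
Rh cross +/+ × -/- → 1 Rh+.
Independent loci: P(type O, Rh-positive) = 1/4 × 1 = 1/4.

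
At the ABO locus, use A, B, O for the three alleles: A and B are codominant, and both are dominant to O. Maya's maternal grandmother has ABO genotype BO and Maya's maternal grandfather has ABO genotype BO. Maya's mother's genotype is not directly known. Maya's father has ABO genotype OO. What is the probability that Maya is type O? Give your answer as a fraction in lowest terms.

1/2

Maya's mother's ABO genotype from BO × BO: 1/4 BB, 1/2 BO, 1/4 OO.
Crossing each possibility with the father OO and summing P(type O): 1/4·0 + 1/2·1/2 + 1/4·1 = 1/2.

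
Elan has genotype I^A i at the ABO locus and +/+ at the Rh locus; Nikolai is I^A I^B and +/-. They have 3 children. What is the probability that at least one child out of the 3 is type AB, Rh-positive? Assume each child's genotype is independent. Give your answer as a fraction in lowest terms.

ABO cross I^A i × I^A I^B → 1/2 A, 1/4 B, 1/4 AB.
Rh cross +/+ × +/- → 1 Rh+; so P(type AB, Rh-positive) = 1/4 × 1 = 1/4 per child.
P(none) = (3/4)^3 = 27/64; P(at least one) = 1 − 27/64 = 37/64.

37/64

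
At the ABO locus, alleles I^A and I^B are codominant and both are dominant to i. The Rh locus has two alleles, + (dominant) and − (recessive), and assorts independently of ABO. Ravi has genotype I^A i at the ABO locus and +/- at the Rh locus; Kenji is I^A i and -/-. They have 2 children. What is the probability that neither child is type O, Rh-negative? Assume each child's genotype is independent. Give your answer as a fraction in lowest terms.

ABO cross I^A i × I^A i → 1/4 O, 3/4 A.
Rh cross +/- × -/- → 1/2 Rh+, 1/2 Rh-; so P(type O, Rh-negative) = 1/4 × 1/2 = 1/8 per child.
P(not type O, Rh-negative) = 7/8 for one child; (7/8)^2 = 49/64.

49/64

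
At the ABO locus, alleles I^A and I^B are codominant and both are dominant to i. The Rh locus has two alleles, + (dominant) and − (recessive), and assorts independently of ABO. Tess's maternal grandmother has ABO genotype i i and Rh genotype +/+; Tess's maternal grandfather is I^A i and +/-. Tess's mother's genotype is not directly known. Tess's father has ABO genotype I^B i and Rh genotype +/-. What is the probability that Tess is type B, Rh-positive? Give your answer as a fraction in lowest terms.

Tess's mother's ABO genotype from i i × I^A i: 1/2 I^A i, 1/2 i i.
Crossing each possibility with the father I^B i and summing P(type B): 1/2·1/4 + 1/2·1/2 = 3/8.
Similarly for Rh via the mother's Rh distribution: P(Rh+) = 7/8.
Independent loci: 3/8 × 7/8 = 21/64.

21/64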